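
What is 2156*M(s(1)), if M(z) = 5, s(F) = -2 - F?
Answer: 10780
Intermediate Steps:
2156*M(s(1)) = 2156*5 = 10780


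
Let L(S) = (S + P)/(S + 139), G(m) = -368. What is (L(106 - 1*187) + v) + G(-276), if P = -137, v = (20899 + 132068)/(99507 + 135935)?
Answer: -2533864159/6827818 ≈ -371.11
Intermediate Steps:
v = 152967/235442 ≈ 0.64970
L(S) = (-137 + S)/(139 + S) (L(S) = (S - 137)/(S + 139) = (-137 + S)/(139 + S))
(L(106 - 1*187) + v) + G(-276) = ((-137 + (106 - 1*187))/(139 + (106 - 1*187)) + 152967/235442) - 368 = ((-137 + (106 - 187))/(139 + (106 - 187)) + 152967/235442) - 368 = ((-137 - 81)/(139 - 81) + 152967/235442) - 368 = (-218/58 + 152967/235442) - 368 = ((1/58)*(-218) + 152967/235442) - 368 = (-109/29 + 152967/235442) - 368 = -21227135/6827818 - 368 = -2533864159/6827818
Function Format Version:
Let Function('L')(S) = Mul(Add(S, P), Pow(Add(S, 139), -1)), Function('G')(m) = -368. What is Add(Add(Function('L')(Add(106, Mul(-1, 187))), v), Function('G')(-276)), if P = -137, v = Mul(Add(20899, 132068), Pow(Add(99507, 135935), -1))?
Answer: Rational(-2533864159, 6827818) ≈ -371.11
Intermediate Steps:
v = Rational(152967, 235442) (v = Mul(152967, Pow(235442, -1)) = Mul(152967, Rational(1, 235442)) = Rational(152967, 235442) ≈ 0.64970)
Function('L')(S) = Mul(Pow(Add(139, S), -1), Add(-137, S)) (Function('L')(S) = Mul(Add(S, -137), Pow(Add(S, 139), -1)) = Mul(Add(-137, S), Pow(Add(139, S), -1)) = Mul(Pow(Add(139, S), -1), Add(-137, S)))
Add(Add(Function('L')(Add(106, Mul(-1, 187))), v), Function('G')(-276)) = Add(Add(Mul(Pow(Add(139, Add(106, Mul(-1, 187))), -1), Add(-137, Add(106, Mul(-1, 187)))), Rational(152967, 235442)), -368) = Add(Add(Mul(Pow(Add(139, Add(106, -187)), -1), Add(-137, Add(106, -187))), Rational(152967, 235442)), -368) = Add(Add(Mul(Pow(Add(139, -81), -1), Add(-137, -81)), Rational(152967, 235442)), -368) = Add(Add(Mul(Pow(58, -1), -218), Rational(152967, 235442)), -368) = Add(Add(Mul(Rational(1, 58), -218), Rational(152967, 235442)), -368) = Add(Add(Rational(-109, 29), Rational(152967, 235442)), -368) = Add(Rational(-21227135, 6827818), -368) = Rational(-2533864159, 6827818)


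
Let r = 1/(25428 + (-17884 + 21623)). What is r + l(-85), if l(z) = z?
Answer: -2479194/29167 ≈ -85.000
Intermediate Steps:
r = 1/29167 (r = 1/(25428 + 3739) = 1/29167 ≈ 3.4285e-5)
r + l(-85) = 1/29167 - 85 = -2479194/29167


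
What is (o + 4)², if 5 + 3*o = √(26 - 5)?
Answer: (7 + √21)²/9 ≈ 14.906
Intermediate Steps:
o = -5/3 + √21/3 (o = -5/3 + √(26 - 5)/3 = -5/3 + √21/3 ≈ -0.13914)
(o + 4)² = ((-5/3 + √21/3) + 4)² = (7/3 + √21/3)²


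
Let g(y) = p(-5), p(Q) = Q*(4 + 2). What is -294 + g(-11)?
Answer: -324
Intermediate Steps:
p(Q) = 6*Q (p(Q) = Q*6 = 6*Q)
g(y) = -30 (g(y) = 6*(-5) = -30)
-294 + g(-11) = -294 - 30 = -324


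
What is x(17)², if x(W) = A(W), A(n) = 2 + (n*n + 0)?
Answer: 84681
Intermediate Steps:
A(n) = 2 + n² (A(n) = 2 + (n² + 0) = 2 + n²)
x(W) = 2 + W²
x(17)² = (2 + 17²)² = (2 + 289)² = 291² = 84681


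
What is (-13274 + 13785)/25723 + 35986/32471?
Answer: 49592661/43960607 ≈ 1.1281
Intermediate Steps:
(-13274 + 13785)/25723 + 35986/32471 = 511*(1/25723) + 35986*(1/32471) = 511/25723 + 1894/1709 = 49592661/43960607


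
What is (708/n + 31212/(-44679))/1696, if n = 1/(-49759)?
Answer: -32791940475/1578658 ≈ -20772.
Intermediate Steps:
n = -1/49759 ≈ -2.0097e-5
(708/n + 31212/(-44679))/1696 = (708/(-1/49759) + 31212/(-44679))/1696 = (708*(-49759) + 31212*(-1/44679))*(1/1696) = (-35229372 - 10404/14893)*(1/1696) = -524671047600/14893*1/1696 = -32791940475/1578658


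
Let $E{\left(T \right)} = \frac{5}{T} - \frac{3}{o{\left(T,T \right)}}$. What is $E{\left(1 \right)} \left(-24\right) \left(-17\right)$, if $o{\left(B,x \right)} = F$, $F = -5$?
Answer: $\frac{11424}{5} \approx 2284.8$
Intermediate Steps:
$o{\left(B,x \right)} = -5$
$E{\left(T \right)} = \frac{3}{5} + \frac{5}{T}$ ($E{\left(T \right)} = \frac{5}{T} - \frac{3}{-5} = \frac{5}{T} - - \frac{3}{5} = \frac{5}{T} + \frac{3}{5} = \frac{3}{5} + \frac{5}{T}$)
$E{\left(1 \right)} \left(-24\right) \left(-17\right) = \left(\frac{3}{5} + \frac{5}{1}\right) \left(-24\right) \left(-17\right) = \left(\frac{3}{5} + 5 \cdot 1\right) \left(-24\right) \left(-17\right) = \left(\frac{3}{5} + 5\right) \left(-24\right) \left(-17\right) = \frac{28}{5} \left(-24\right) \left(-17\right) = \left(- \frac{672}{5}\right) \left(-17\right) = \frac{11424}{5}$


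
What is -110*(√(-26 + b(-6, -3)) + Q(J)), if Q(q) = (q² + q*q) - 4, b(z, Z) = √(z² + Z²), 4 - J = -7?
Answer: -26180 - 110*I*√(26 - 3*√5) ≈ -26180.0 - 483.15*I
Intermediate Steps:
J = 11 (J = 4 - 1*(-7) = 4 + 7 = 11)
b(z, Z) = √(Z² + z²)
Q(q) = -4 + 2*q² (Q(q) = (q² + q²) - 4 = 2*q² - 4 = -4 + 2*q²)
-110*(√(-26 + b(-6, -3)) + Q(J)) = -110*(√(-26 + √((-3)² + (-6)²)) + (-4 + 2*11²)) = -110*(√(-26 + √(9 + 36)) + (-4 + 2*121)) = -110*(√(-26 + √45) + (-4 + 242)) = -110*(√(-26 + 3*√5) + 238) = -110*(238 + √(-26 + 3*√5)) = -26180 - 110*√(-26 + 3*√5)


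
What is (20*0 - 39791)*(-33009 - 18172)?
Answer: 2036543171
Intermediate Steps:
(20*0 - 39791)*(-33009 - 18172) = (0 - 39791)*(-51181) = -39791*(-51181) = 2036543171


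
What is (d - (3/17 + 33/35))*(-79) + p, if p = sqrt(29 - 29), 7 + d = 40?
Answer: -1498551/595 ≈ -2518.6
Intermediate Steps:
d = 33 (d = -7 + 40 = 33)
p = 0 (p = sqrt(0) = 0)
(d - (3/17 + 33/35))*(-79) + p = (33 - (3/17 + 33/35))*(-79) + 0 = (33 - 1*666/595)*(-79) + 0 = (33 - 666/595)*(-79) + 0 = (18969/595)*(-79) + 0 = -1498551/595 + 0 = -1498551/595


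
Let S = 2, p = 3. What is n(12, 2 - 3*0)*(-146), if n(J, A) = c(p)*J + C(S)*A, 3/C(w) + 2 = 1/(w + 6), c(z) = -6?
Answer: 54896/5 ≈ 10979.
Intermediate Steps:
C(w) = 3/(-2 + 1/(6 + w)) (C(w) = 3/(-2 + 1/(w + 6)) = 3/(-2 + 1/(6 + w)))
n(J, A) = -6*J - 8*A/5 (n(J, A) = -6*J + (3*(-6 - 1*2)/(11 + 2*2))*A = -6*J + (3*(-6 - 2)/(11 + 4))*A = -6*J + (3*(-8)/15)*A = -6*J + (3*(1/15)*(-8))*A = -6*J - 8*A/5)
n(12, 2 - 3*0)*(-146) = (-6*12 - 8*(2 - 3*0)/5)*(-146) = (-72 - 8*(2 + 0)/5)*(-146) = (-72 - 8/5*2)*(-146) = (-72 - 16/5)*(-146) = -376/5*(-146) = 54896/5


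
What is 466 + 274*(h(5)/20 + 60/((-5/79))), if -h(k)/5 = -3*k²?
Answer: -508297/2 ≈ -2.5415e+5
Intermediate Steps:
h(k) = 15*k² (h(k) = -(-15)*k² = 15*k²)
466 + 274*(h(5)/20 + 60/((-5/79))) = 466 + 274*((15*5²)/20 + 60/((-5/79))) = 466 + 274*((15*25)*(1/20) + 60/((-5*1/79))) = 466 + 274*(375*(1/20) + 60/(-5/79)) = 466 + 274*(75/4 + 60*(-79/5)) = 466 + 274*(75/4 - 948) = 466 + 274*(-3717/4) = 466 - 509229/2 = -508297/2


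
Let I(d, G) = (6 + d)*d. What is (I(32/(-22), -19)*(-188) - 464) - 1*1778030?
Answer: -215047374/121 ≈ -1.7773e+6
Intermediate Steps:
I(d, G) = d*(6 + d)
(I(32/(-22), -19)*(-188) - 464) - 1*1778030 = (((32/(-22))*(6 + 32/(-22)))*(-188) - 464) - 1*1778030 = (((32*(-1/22))*(6 + 32*(-1/22)))*(-188) - 464) - 1778030 = (-16*(6 - 16/11)/11*(-188) - 464) - 1778030 = (-16/11*50/11*(-188) - 464) - 1778030 = (-800/121*(-188) - 464) - 1778030 = (150400/121 - 464) - 1778030 = 94256/121 - 1778030 = -215047374/121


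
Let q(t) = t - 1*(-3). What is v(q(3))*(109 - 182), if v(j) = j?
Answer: -438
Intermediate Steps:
q(t) = 3 + t (q(t) = t + 3 = 3 + t)
v(q(3))*(109 - 182) = (3 + 3)*(109 - 182) = 6*(-73) = -438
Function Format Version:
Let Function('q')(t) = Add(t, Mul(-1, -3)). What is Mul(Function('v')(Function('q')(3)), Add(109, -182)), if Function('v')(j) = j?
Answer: -438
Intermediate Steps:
Function('q')(t) = Add(3, t) (Function('q')(t) = Add(t, 3) = Add(3, t))
Mul(Function('v')(Function('q')(3)), Add(109, -182)) = Mul(Add(3, 3), Add(109, -182)) = Mul(6, -73) = -438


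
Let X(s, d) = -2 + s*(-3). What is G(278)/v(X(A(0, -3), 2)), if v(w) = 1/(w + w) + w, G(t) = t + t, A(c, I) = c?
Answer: -2224/9 ≈ -247.11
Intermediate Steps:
X(s, d) = -2 - 3*s
G(t) = 2*t
v(w) = w + 1/(2*w) (v(w) = 1/(2*w) + w = w + 1/(2*w))
G(278)/v(X(A(0, -3), 2)) = (2*278)/((-2 - 3*0) + 1/(2*(-2 - 3*0))) = 556/((-2 + 0) + 1/(2*(-2 + 0))) = 556/(-2 + (1/2)/(-2)) = 556/(-2 + (1/2)*(-1/2)) = 556/(-2 - 1/4) = 556/(-9/4) = 556*(-4/9) = -2224/9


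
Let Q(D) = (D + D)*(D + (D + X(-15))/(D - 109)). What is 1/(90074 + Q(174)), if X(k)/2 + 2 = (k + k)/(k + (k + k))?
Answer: 65/9850314 ≈ 6.5988e-6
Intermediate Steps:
X(k) = -8/3 (X(k) = -4 + 2*((k + k)/(k + (k + k))) = -4 + 2*((2*k)/(k + 2*k)) = -4 + 2*((2*k)/((3*k))) = -4 + 2*((2*k)*(1/(3*k))) = -4 + 2*(⅔) = -4 + 4/3 = -8/3)
Q(D) = 2*D*(D + (-8/3 + D)/(-109 + D)) (Q(D) = (D + D)*(D + (D - 8/3)/(D - 109)) = (2*D)*(D + (-8/3 + D)/(-109 + D)) = 2*D*(D + (-8/3 + D)/(-109 + D)))
1/(90074 + Q(174)) = 1/(90074 + (⅔)*174*(-8 - 324*174 + 3*174²)/(-109 + 174)) = 1/(90074 + (⅔)*174*(-8 - 56376 + 3*30276)/65) = 1/(90074 + (⅔)*174*(1/65)*(-8 - 56376 + 90828)) = 1/(90074 + (⅔)*174*(1/65)*34444) = 1/(90074 + 3995504/65) = 1/(9850314/65) = 65/9850314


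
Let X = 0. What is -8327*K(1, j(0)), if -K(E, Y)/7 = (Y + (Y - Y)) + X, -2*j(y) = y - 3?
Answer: 174867/2 ≈ 87434.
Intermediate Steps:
j(y) = 3/2 - y/2 (j(y) = -(y - 3)/2 = -(-3 + y)/2 = 3/2 - y/2)
K(E, Y) = -7*Y (K(E, Y) = -7*((Y + (Y - Y)) + 0) = -7*((Y + 0) + 0) = -7*(Y + 0) = -7*Y)
-8327*K(1, j(0)) = -(-58289)*(3/2 - 1/2*0) = -(-58289)*(3/2 + 0) = -(-58289)*3/2 = -8327*(-21/2) = 174867/2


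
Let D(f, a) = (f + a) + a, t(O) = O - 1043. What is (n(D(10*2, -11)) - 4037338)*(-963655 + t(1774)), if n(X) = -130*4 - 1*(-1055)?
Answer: 3887134491972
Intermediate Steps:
t(O) = -1043 + O
D(f, a) = f + 2*a (D(f, a) = (a + f) + a = f + 2*a)
n(X) = 535 (n(X) = -520 + 1055 = 535)
(n(D(10*2, -11)) - 4037338)*(-963655 + t(1774)) = (535 - 4037338)*(-963655 + (-1043 + 1774)) = -4036803*(-963655 + 731) = -4036803*(-962924) = 3887134491972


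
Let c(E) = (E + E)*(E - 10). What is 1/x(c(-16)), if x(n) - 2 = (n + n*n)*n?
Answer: 1/576622594 ≈ 1.7342e-9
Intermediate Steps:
c(E) = 2*E*(-10 + E) (c(E) = (2*E)*(-10 + E) = 2*E*(-10 + E))
x(n) = 2 + n*(n + n**2) (x(n) = 2 + (n + n*n)*n = 2 + (n + n**2)*n = 2 + n*(n + n**2))
1/x(c(-16)) = 1/(2 + (2*(-16)*(-10 - 16))**2 + (2*(-16)*(-10 - 16))**3) = 1/(2 + (2*(-16)*(-26))**2 + (2*(-16)*(-26))**3) = 1/(2 + 832**2 + 832**3) = 1/(2 + 692224 + 575930368) = 1/576622594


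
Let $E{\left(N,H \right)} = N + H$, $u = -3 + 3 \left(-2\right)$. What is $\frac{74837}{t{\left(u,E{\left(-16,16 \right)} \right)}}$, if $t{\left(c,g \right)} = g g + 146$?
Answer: $\frac{74837}{146} \approx 512.58$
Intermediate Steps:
$u = -9$ ($u = -3 - 6 = -9$)
$E{\left(N,H \right)} = H + N$
$t{\left(c,g \right)} = 146 + g^{2}$ ($t{\left(c,g \right)} = g^{2} + 146 = 146 + g^{2}$)
$\frac{74837}{t{\left(u,E{\left(-16,16 \right)} \right)}} = \frac{74837}{146 + \left(16 - 16\right)^{2}} = \frac{74837}{146 + 0^{2}} = \frac{74837}{146 + 0} = \frac{74837}{146}$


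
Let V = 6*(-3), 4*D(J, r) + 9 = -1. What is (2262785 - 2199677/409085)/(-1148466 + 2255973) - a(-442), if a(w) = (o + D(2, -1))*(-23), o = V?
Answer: -425388486128489/906129002190 ≈ -469.46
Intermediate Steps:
D(J, r) = -5/2 (D(J, r) = -9/4 + (¼)*(-1) = -9/4 - ¼ = -5/2)
V = -18
o = -18
a(w) = 943/2 (a(w) = (-18 - 5/2)*(-23) = -41/2*(-23) = 943/2)
(2262785 - 2199677/409085)/(-1148466 + 2255973) - a(-442) = (2262785 - 2199677/409085)/(-1148466 + 2255973) - 1*943/2 = (2262785 - 2199677*1/409085)/1107507 - 943/2 = (2262785 - 2199677/409085)*(1/1107507) - 943/2 = (925669202048/409085)*(1/1107507) - 943/2 = 925669202048/453064501095 - 943/2 = -425388486128489/906129002190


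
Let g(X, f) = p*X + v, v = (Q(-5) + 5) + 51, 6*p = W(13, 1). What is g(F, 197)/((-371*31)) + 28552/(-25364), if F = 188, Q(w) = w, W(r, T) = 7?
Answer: -251424965/218783523 ≈ -1.1492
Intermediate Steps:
p = 7/6 (p = (1/6)*7 = 7/6 ≈ 1.1667)
v = 51 (v = (-5 + 5) + 51 = 0 + 51 = 51)
g(X, f) = 51 + 7*X/6 (g(X, f) = 7*X/6 + 51 = 51 + 7*X/6)
g(F, 197)/((-371*31)) + 28552/(-25364) = (51 + (7/6)*188)/((-371*31)) + 28552/(-25364) = (51 + 658/3)/(-11501) + 28552*(-1/25364) = (811/3)*(-1/11501) - 7138/6341 = -811/34503 - 7138/6341 = -251424965/218783523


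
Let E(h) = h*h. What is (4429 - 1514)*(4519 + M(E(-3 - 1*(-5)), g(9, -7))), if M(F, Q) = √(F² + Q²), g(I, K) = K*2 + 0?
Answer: 13172885 + 5830*√53 ≈ 1.3215e+7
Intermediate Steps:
E(h) = h²
g(I, K) = 2*K (g(I, K) = 2*K + 0 = 2*K)
(4429 - 1514)*(4519 + M(E(-3 - 1*(-5)), g(9, -7))) = (4429 - 1514)*(4519 + √(((-3 - 1*(-5))²)² + (2*(-7))²)) = 2915*(4519 + √(((-3 + 5)²)² + (-14)²)) = 2915*(4519 + √((2²)² + 196)) = 2915*(4519 + √(4² + 196)) = 2915*(4519 + √(16 + 196)) = 2915*(4519 + √212) = 2915*(4519 + 2*√53) = 13172885 + 5830*√53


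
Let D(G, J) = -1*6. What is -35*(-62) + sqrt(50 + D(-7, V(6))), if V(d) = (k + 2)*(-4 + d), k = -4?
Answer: 2170 + 2*sqrt(11) ≈ 2176.6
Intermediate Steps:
V(d) = 8 - 2*d (V(d) = (-4 + 2)*(-4 + d) = -2*(-4 + d) = 8 - 2*d)
D(G, J) = -6
-35*(-62) + sqrt(50 + D(-7, V(6))) = -35*(-62) + sqrt(50 - 6) = 2170 + sqrt(44) = 2170 + 2*sqrt(11)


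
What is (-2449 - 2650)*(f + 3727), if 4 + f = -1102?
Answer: -13364479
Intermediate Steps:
f = -1106 (f = -4 - 1102 = -1106)
(-2449 - 2650)*(f + 3727) = (-2449 - 2650)*(-1106 + 3727) = -5099*2621 = -13364479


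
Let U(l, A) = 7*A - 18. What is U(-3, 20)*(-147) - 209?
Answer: -18143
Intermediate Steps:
U(l, A) = -18 + 7*A
U(-3, 20)*(-147) - 209 = (-18 + 7*20)*(-147) - 209 = (-18 + 140)*(-147) - 209 = 122*(-147) - 209 = -17934 - 209 = -18143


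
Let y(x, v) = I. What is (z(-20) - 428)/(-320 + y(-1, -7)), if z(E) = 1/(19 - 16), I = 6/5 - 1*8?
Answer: 6415/4902 ≈ 1.3086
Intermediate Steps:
I = -34/5 (I = 6*(⅕) - 8 = 6/5 - 8 = -34/5 ≈ -6.8000)
y(x, v) = -34/5
z(E) = ⅓ (z(E) = 1/3 = ⅓)
(z(-20) - 428)/(-320 + y(-1, -7)) = (⅓ - 428)/(-320 - 34/5) = -1283/(3*(-1634/5)) = -1283/3*(-5/1634) = 6415/4902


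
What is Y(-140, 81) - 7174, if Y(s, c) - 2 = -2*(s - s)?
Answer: -7172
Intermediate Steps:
Y(s, c) = 2 (Y(s, c) = 2 - 2*(s - s) = 2 - 2*0 = 2 + 0 = 2)
Y(-140, 81) - 7174 = 2 - 7174 = -7172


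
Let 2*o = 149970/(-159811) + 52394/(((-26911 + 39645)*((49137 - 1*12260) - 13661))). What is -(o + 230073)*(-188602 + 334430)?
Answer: -396282238767324024247063/11811333122296 ≈ -3.3551e+10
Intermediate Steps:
o = -22163819743073/47245332489184 (o = (149970/(-159811) + 52394/(((-26911 + 39645)*((49137 - 1*12260) - 13661))))/2 = (149970*(-1/159811) + 52394/((12734*((49137 - 12260) - 13661))))/2 = (-149970/159811 + 52394/((12734*(36877 - 13661))))/2 = (-149970/159811 + 52394/((12734*23216)))/2 = (-149970/159811 + 52394/295632544)/2 = (-149970/159811 + 52394*(1/295632544))/2 = (-149970/159811 + 26197/147816272)/2 = (½)*(-22163819743073/23622666244592) = -22163819743073/47245332489184 ≈ -0.46912)
-(o + 230073)*(-188602 + 334430) = -(-22163819743073/47245332489184 + 230073)*(-188602 + 334430) = -10869853217964287359*145828/47245332489184 = -1*396282238767324024247063/11811333122296 = -396282238767324024247063/11811333122296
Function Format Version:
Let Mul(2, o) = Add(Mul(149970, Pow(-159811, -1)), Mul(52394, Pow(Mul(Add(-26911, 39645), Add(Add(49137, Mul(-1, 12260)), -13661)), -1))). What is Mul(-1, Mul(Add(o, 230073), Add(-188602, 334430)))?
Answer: Rational(-396282238767324024247063, 11811333122296) ≈ -3.3551e+10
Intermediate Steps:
o = Rational(-22163819743073, 47245332489184) (o = Mul(Rational(1, 2), Add(Mul(149970, Pow(-159811, -1)), Mul(52394, Pow(Mul(Add(-26911, 39645), Add(Add(49137, Mul(-1, 12260)), -13661)), -1)))) = Mul(Rational(1, 2), Add(Mul(149970, Rational(-1, 159811)), Mul(52394, Pow(Mul(12734, Add(Add(49137, -12260), -13661)), -1)))) = Mul(Rational(1, 2), Add(Rational(-149970, 159811), Mul(52394, Pow(Mul(12734, Add(36877, -13661)), -1)))) = Mul(Rational(1, 2), Add(Rational(-149970, 159811), Mul(52394, Pow(Mul(12734, 23216), -1)))) = Mul(Rational(1, 2), Add(Rational(-149970, 159811), Mul(52394, Pow(295632544, -1)))) = Mul(Rational(1, 2), Add(Rational(-149970, 159811), Mul(52394, Rational(1, 295632544)))) = Mul(Rational(1, 2), Add(Rational(-149970, 159811), Rational(26197, 147816272))) = Mul(Rational(1, 2), Rational(-22163819743073, 23622666244592)) = Rational(-22163819743073, 47245332489184) ≈ -0.46912)
Mul(-1, Mul(Add(o, 230073), Add(-188602, 334430))) = Mul(-1, Mul(Add(Rational(-22163819743073, 47245332489184), 230073), Add(-188602, 334430))) = Mul(-1, Mul(Rational(10869853217964287359, 47245332489184), 145828)) = Mul(-1, Rational(396282238767324024247063, 11811333122296)) = Rational(-396282238767324024247063, 11811333122296)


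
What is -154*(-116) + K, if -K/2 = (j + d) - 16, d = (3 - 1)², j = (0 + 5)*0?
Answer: 17888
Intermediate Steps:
j = 0 (j = 5*0 = 0)
d = 4 (d = 2² = 4)
K = 24 (K = -2*((0 + 4) - 16) = -2*(4 - 16) = -2*(-12) = 24)
-154*(-116) + K = -154*(-116) + 24 = 17864 + 24 = 17888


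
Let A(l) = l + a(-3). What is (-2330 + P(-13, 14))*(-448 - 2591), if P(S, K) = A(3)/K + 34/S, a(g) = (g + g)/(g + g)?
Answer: 645003438/91 ≈ 7.0880e+6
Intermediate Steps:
a(g) = 1 (a(g) = (2*g)/((2*g)) = (2*g)*(1/(2*g)) = 1)
A(l) = 1 + l (A(l) = l + 1 = 1 + l)
P(S, K) = 4/K + 34/S (P(S, K) = (1 + 3)/K + 34/S = 4/K + 34/S)
(-2330 + P(-13, 14))*(-448 - 2591) = (-2330 + (4/14 + 34/(-13)))*(-448 - 2591) = (-2330 + (4*(1/14) + 34*(-1/13)))*(-3039) = (-2330 + (2/7 - 34/13))*(-3039) = (-2330 - 212/91)*(-3039) = -212242/91*(-3039) = 645003438/91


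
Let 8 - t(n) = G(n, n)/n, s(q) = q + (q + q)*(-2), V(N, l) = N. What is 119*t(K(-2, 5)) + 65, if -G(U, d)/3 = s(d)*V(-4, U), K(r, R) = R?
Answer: 5301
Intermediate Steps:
s(q) = -3*q (s(q) = q + (2*q)*(-2) = q - 4*q = -3*q)
G(U, d) = -36*d (G(U, d) = -3*(-3*d)*(-4) = -36*d)
t(n) = 44 (t(n) = 8 - (-36*n)/n = 8 - 1*(-36) = 8 + 36 = 44)
119*t(K(-2, 5)) + 65 = 119*44 + 65 = 5236 + 65 = 5301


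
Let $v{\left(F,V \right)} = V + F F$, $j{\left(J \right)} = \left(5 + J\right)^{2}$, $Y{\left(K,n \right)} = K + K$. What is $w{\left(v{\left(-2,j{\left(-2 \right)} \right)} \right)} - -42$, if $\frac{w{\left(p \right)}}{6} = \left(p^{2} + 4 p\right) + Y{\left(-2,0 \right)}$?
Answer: $1344$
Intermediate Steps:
$Y{\left(K,n \right)} = 2 K$
$v{\left(F,V \right)} = V + F^{2}$
$w{\left(p \right)} = -24 + 6 p^{2} + 24 p$ ($w{\left(p \right)} = 6 \left(\left(p^{2} + 4 p\right) + 2 \left(-2\right)\right) = 6 \left(\left(p^{2} + 4 p\right) - 4\right) = 6 \left(-4 + p^{2} + 4 p\right) = -24 + 6 p^{2} + 24 p$)
$w{\left(v{\left(-2,j{\left(-2 \right)} \right)} \right)} - -42 = \left(-24 + 6 \left(\left(5 - 2\right)^{2} + \left(-2\right)^{2}\right)^{2} + 24 \left(\left(5 - 2\right)^{2} + \left(-2\right)^{2}\right)\right) - -42 = \left(-24 + 6 \left(3^{2} + 4\right)^{2} + 24 \left(3^{2} + 4\right)\right) + 42 = \left(-24 + 6 \left(9 + 4\right)^{2} + 24 \left(9 + 4\right)\right) + 42 = \left(-24 + 6 \cdot 13^{2} + 24 \cdot 13\right) + 42 = \left(-24 + 6 \cdot 169 + 312\right) + 42 = \left(-24 + 1014 + 312\right) + 42 = 1302 + 42 = 1344$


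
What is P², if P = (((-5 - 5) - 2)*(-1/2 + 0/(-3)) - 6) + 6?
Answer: 36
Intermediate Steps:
P = 6 (P = ((-10 - 2)*(-1*½ + 0*(-⅓)) - 6) + 6 = (-12*(-½ + 0) - 6) + 6 = (-12*(-½) - 6) + 6 = (6 - 6) + 6 = 0 + 6 = 6)
P² = 6² = 36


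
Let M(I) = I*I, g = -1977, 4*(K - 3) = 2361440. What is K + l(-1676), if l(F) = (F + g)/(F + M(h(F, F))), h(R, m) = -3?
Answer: 984138774/1667 ≈ 5.9037e+5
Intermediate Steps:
K = 590363 (K = 3 + (¼)*2361440 = 3 + 590360 = 590363)
M(I) = I²
l(F) = (-1977 + F)/(9 + F) (l(F) = (F - 1977)/(F + (-3)²) = (-1977 + F)/(F + 9) = (-1977 + F)/(9 + F))
K + l(-1676) = 590363 + (-1977 - 1676)/(9 - 1676) = 590363 - 3653/(-1667) = 590363 - 1/1667*(-3653) = 590363 + 3653/1667 = 984138774/1667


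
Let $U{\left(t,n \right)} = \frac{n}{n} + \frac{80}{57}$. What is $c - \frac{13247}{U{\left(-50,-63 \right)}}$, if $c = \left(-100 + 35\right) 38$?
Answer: $- \frac{1093469}{137} \approx -7981.5$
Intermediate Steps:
$U{\left(t,n \right)} = \frac{137}{57}$ ($U{\left(t,n \right)} = 1 + 80 \cdot \frac{1}{57} = 1 + \frac{80}{57} = \frac{137}{57}$)
$c = -2470$ ($c = \left(-65\right) 38 = -2470$)
$c - \frac{13247}{U{\left(-50,-63 \right)}} = -2470 - \frac{13247}{\frac{137}{57}} = -2470 - \frac{755079}{137} = - \frac{1093469}{137}$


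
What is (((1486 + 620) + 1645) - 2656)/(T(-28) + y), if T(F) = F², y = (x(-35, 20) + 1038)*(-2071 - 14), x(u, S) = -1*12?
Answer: -1095/2138426 ≈ -0.00051206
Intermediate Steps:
x(u, S) = -12
y = -2139210 (y = (-12 + 1038)*(-2071 - 14) = 1026*(-2085) = -2139210)
(((1486 + 620) + 1645) - 2656)/(T(-28) + y) = (((1486 + 620) + 1645) - 2656)/((-28)² - 2139210) = ((2106 + 1645) - 2656)/(784 - 2139210) = (3751 - 2656)/(-2138426) = 1095*(-1/2138426) = -1095/2138426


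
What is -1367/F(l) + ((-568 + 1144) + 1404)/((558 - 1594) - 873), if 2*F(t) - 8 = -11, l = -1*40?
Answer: 5213266/5727 ≈ 910.30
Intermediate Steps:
l = -40
F(t) = -3/2 (F(t) = 4 + (½)*(-11) = 4 - 11/2 = -3/2)
-1367/F(l) + ((-568 + 1144) + 1404)/((558 - 1594) - 873) = -1367/(-3/2) + ((-568 + 1144) + 1404)/((558 - 1594) - 873) = -1367*(-⅔) + (576 + 1404)/(-1036 - 873) = 2734/3 + 1980/(-1909) = 2734/3 + 1980*(-1/1909) = 2734/3 - 1980/1909 = 5213266/5727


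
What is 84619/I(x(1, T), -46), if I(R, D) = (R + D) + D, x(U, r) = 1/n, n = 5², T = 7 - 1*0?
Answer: -2115475/2299 ≈ -920.17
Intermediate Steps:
T = 7 (T = 7 + 0 = 7)
n = 25
x(U, r) = 1/25
I(R, D) = R + 2*D (I(R, D) = (D + R) + D = R + 2*D)
84619/I(x(1, T), -46) = 84619/(1/25 + 2*(-46)) = 84619/(1/25 - 92) = 84619/(-2299/25) = 84619*(-25/2299) = -2115475/2299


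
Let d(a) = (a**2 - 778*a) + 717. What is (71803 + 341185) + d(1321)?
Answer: 1131008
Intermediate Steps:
d(a) = 717 + a**2 - 778*a
(71803 + 341185) + d(1321) = (71803 + 341185) + (717 + 1321**2 - 778*1321) = 412988 + (717 + 1745041 - 1027738) = 412988 + 718020 = 1131008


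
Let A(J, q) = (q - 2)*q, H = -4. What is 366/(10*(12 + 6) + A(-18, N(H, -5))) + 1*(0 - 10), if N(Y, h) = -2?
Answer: -757/94 ≈ -8.0532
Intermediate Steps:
A(J, q) = q*(-2 + q) (A(J, q) = (-2 + q)*q = q*(-2 + q))
366/(10*(12 + 6) + A(-18, N(H, -5))) + 1*(0 - 10) = 366/(10*(12 + 6) - 2*(-2 - 2)) + 1*(0 - 10) = 366/(10*18 - 2*(-4)) + 1*(-10) = 366/(180 + 8) - 10 = 366/188 - 10 = 366*(1/188) - 10 = 183/94 - 10 = -757/94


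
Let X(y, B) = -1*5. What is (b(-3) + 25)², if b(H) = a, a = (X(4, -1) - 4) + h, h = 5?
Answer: 441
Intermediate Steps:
X(y, B) = -5
a = -4 (a = (-5 - 4) + 5 = -9 + 5 = -4)
b(H) = -4
(b(-3) + 25)² = (-4 + 25)² = 21² = 441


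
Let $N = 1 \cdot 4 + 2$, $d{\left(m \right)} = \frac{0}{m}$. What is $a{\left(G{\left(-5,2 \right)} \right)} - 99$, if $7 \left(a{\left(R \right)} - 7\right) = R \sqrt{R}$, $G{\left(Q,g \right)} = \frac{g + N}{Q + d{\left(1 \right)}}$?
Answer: $-92 - \frac{16 i \sqrt{10}}{175} \approx -92.0 - 0.28912 i$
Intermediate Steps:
$d{\left(m \right)} = 0$
$N = 6$ ($N = 4 + 2 = 6$)
$G{\left(Q,g \right)} = \frac{6 + g}{Q}$ ($G{\left(Q,g \right)} = \frac{g + 6}{Q + 0} = \frac{6 + g}{Q}$)
$a{\left(R \right)} = 7 + \frac{R^{\frac{3}{2}}}{7}$ ($a{\left(R \right)} = 7 + \frac{R \sqrt{R}}{7} = 7 + \frac{R^{\frac{3}{2}}}{7}$)
$a{\left(G{\left(-5,2 \right)} \right)} - 99 = \left(7 + \frac{\left(\frac{6 + 2}{-5}\right)^{\frac{3}{2}}}{7}\right) - 99 = \left(7 + \frac{\left(\left(- \frac{1}{5}\right) 8\right)^{\frac{3}{2}}}{7}\right) - 99 = \left(7 + \frac{\left(- \frac{8}{5}\right)^{\frac{3}{2}}}{7}\right) - 99 = \left(7 + \frac{\left(- \frac{16}{25}\right) i \sqrt{10}}{7}\right) - 99 = \left(7 - \frac{16 i \sqrt{10}}{175}\right) - 99 = -92 - \frac{16 i \sqrt{10}}{175}$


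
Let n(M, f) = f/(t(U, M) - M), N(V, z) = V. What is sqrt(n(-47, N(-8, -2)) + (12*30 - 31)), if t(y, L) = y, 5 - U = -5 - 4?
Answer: 3*sqrt(135969)/61 ≈ 18.135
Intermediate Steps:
U = 14 (U = 5 - (-5 - 4) = 5 - 1*(-9) = 5 + 9 = 14)
n(M, f) = f/(14 - M)
sqrt(n(-47, N(-8, -2)) + (12*30 - 31)) = sqrt(-1*(-8)/(-14 - 47) + (12*30 - 31)) = sqrt(-1*(-8)/(-61) + (360 - 31)) = sqrt(-1*(-8)*(-1/61) + 329) = sqrt(-8/61 + 329) = sqrt(20061/61) = 3*sqrt(135969)/61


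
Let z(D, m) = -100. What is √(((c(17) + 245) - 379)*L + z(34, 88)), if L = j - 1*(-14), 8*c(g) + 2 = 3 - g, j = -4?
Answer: 2*I*√365 ≈ 38.21*I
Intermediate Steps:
c(g) = ⅛ - g/8 (c(g) = -¼ + (3 - g)/8 = -¼ + (3/8 - g/8) = ⅛ - g/8)
L = 10 (L = -4 - 1*(-14) = -4 + 14 = 10)
√(((c(17) + 245) - 379)*L + z(34, 88)) = √((((⅛ - ⅛*17) + 245) - 379)*10 - 100) = √((((⅛ - 17/8) + 245) - 379)*10 - 100) = √(((-2 + 245) - 379)*10 - 100) = √((243 - 379)*10 - 100) = √(-136*10 - 100) = √(-1360 - 100) = √(-1460) = 2*I*√365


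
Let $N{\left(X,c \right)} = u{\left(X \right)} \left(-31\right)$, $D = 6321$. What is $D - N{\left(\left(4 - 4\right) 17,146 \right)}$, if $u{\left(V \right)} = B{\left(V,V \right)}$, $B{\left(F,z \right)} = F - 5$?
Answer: $6166$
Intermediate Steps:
$B{\left(F,z \right)} = -5 + F$
$u{\left(V \right)} = -5 + V$
$N{\left(X,c \right)} = 155 - 31 X$ ($N{\left(X,c \right)} = \left(-5 + X\right) \left(-31\right) = 155 - 31 X$)
$D - N{\left(\left(4 - 4\right) 17,146 \right)} = 6321 - \left(155 - 31 \left(4 - 4\right) 17\right) = 6321 - \left(155 - 31 \cdot 0 \cdot 17\right) = 6321 - \left(155 - 0\right) = 6321 - \left(155 + 0\right) = 6321 - 155 = 6166$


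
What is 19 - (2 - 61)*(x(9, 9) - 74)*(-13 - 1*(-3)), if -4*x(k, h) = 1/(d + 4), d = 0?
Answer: 349727/8 ≈ 43716.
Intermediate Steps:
x(k, h) = -1/16 (x(k, h) = -1/(4*(0 + 4)) = -¼/4 = -¼*¼ = -1/16)
19 - (2 - 61)*(x(9, 9) - 74)*(-13 - 1*(-3)) = 19 - (2 - 61)*(-1/16 - 74)*(-13 - 1*(-3)) = 19 - (-59*(-1185/16))*(-13 + 3) = 19 - 69915*(-10)/16 = 19 - 1*(-349575/8) = 19 + 349575/8 = 349727/8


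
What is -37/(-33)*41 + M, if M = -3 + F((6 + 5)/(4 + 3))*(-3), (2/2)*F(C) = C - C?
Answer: 1418/33 ≈ 42.970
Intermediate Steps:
F(C) = 0 (F(C) = C - C = 0)
M = -3 (M = -3 + 0*(-3) = -3 + 0 = -3)
-37/(-33)*41 + M = -37/(-33)*41 - 3 = -37*(-1/33)*41 - 3 = (37/33)*41 - 3 = 1517/33 - 3 = 1418/33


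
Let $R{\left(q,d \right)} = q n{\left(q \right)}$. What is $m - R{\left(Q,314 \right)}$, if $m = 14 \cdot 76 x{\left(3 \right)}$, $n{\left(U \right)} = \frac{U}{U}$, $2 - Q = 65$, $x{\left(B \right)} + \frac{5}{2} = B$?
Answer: $595$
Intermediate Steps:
$x{\left(B \right)} = - \frac{5}{2} + B$
$Q = -63$ ($Q = 2 - 65 = -63$)
$n{\left(U \right)} = 1$
$R{\left(q,d \right)} = q$ ($R{\left(q,d \right)} = q 1 = q$)
$m = 532$ ($m = 14 \cdot 76 \left(- \frac{5}{2} + 3\right) = 1064 \cdot \frac{1}{2} = 532$)
$m - R{\left(Q,314 \right)} = 532 - -63 = 532 + 63 = 595$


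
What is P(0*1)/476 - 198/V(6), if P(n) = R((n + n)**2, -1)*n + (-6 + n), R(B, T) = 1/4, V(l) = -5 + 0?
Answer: 47109/1190 ≈ 39.587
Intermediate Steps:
V(l) = -5
R(B, T) = 1/4
P(n) = -6 + 5*n/4 (P(n) = n/4 + (-6 + n) = -6 + 5*n/4)
P(0*1)/476 - 198/V(6) = (-6 + 5*(0*1)/4)/476 - 198/(-5) = (-6 + (5/4)*0)*(1/476) - 198*(-1/5) = (-6 + 0)*(1/476) + 198/5 = -6*1/476 + 198/5 = -3/238 + 198/5 = 47109/1190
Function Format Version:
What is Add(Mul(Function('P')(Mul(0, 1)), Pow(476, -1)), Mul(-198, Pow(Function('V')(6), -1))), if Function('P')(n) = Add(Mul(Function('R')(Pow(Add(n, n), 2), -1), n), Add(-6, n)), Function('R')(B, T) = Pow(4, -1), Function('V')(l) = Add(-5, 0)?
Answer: Rational(47109, 1190) ≈ 39.587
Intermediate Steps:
Function('V')(l) = -5
Function('R')(B, T) = Rational(1, 4)
Function('P')(n) = Add(-6, Mul(Rational(5, 4), n)) (Function('P')(n) = Add(Mul(Rational(1, 4), n), Add(-6, n)) = Add(-6, Mul(Rational(5, 4), n)))
Add(Mul(Function('P')(Mul(0, 1)), Pow(476, -1)), Mul(-198, Pow(Function('V')(6), -1))) = Add(Mul(Add(-6, Mul(Rational(5, 4), Mul(0, 1))), Pow(476, -1)), Mul(-198, Pow(-5, -1))) = Add(Mul(Add(-6, Mul(Rational(5, 4), 0)), Rational(1, 476)), Mul(-198, Rational(-1, 5))) = Add(Mul(Add(-6, 0), Rational(1, 476)), Rational(198, 5)) = Add(Mul(-6, Rational(1, 476)), Rational(198, 5)) = Add(Rational(-3, 238), Rational(198, 5)) = Rational(47109, 1190)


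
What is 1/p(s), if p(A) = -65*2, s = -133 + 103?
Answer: -1/130 ≈ -0.0076923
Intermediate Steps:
s = -30
p(A) = -130
1/p(s) = 1/(-130) = -1/130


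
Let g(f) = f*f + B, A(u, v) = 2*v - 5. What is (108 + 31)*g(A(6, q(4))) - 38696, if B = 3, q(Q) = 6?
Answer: -31468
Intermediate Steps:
A(u, v) = -5 + 2*v
g(f) = 3 + f² (g(f) = f*f + 3 = f² + 3 = 3 + f²)
(108 + 31)*g(A(6, q(4))) - 38696 = (108 + 31)*(3 + (-5 + 2*6)²) - 38696 = 139*(3 + (-5 + 12)²) - 38696 = 139*(3 + 7²) - 38696 = 139*(3 + 49) - 38696 = 139*52 - 38696 = 7228 - 38696 = -31468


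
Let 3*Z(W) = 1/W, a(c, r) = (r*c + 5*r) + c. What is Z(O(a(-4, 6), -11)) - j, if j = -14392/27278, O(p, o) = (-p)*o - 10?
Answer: 272695/491004 ≈ 0.55538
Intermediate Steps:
a(c, r) = c + 5*r + c*r (a(c, r) = (c*r + 5*r) + c = (5*r + c*r) + c = c + 5*r + c*r)
O(p, o) = -10 - o*p (O(p, o) = -o*p - 10 = -10 - o*p)
Z(W) = 1/(3*W)
j = -7196/13639 (j = -14392*1/27278 = -7196/13639 ≈ -0.52761)
Z(O(a(-4, 6), -11)) - j = 1/(3*(-10 - 1*(-11)*(-4 + 5*6 - 4*6))) - 1*(-7196/13639) = 1/(3*(-10 - 1*(-11)*(-4 + 30 - 24))) + 7196/13639 = 1/(3*(-10 - 1*(-11)*2)) + 7196/13639 = 1/(3*(-10 + 22)) + 7196/13639 = (1/3)/12 + 7196/13639 = (1/3)*(1/12) + 7196/13639 = 1/36 + 7196/13639 = 272695/491004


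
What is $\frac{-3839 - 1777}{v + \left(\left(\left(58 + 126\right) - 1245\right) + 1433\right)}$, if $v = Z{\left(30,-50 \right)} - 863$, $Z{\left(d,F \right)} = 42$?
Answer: $\frac{5616}{449} \approx 12.508$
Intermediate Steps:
$v = -821$ ($v = 42 - 863 = -821$)
$\frac{-3839 - 1777}{v + \left(\left(\left(58 + 126\right) - 1245\right) + 1433\right)} = \frac{-3839 - 1777}{-821 + \left(\left(\left(58 + 126\right) - 1245\right) + 1433\right)} = - \frac{5616}{-821 + \left(\left(184 - 1245\right) + 1433\right)} = - \frac{5616}{-821 + \left(-1061 + 1433\right)} = - \frac{5616}{-821 + 372} = - \frac{5616}{-449} = \left(-5616\right) \left(- \frac{1}{449}\right) = \frac{5616}{449}$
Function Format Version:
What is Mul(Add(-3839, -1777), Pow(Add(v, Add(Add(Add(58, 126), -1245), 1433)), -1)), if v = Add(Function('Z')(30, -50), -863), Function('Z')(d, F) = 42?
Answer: Rational(5616, 449) ≈ 12.508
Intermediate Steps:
v = -821 (v = Add(42, -863) = -821)
Mul(Add(-3839, -1777), Pow(Add(v, Add(Add(Add(58, 126), -1245), 1433)), -1)) = Mul(Add(-3839, -1777), Pow(Add(-821, Add(Add(Add(58, 126), -1245), 1433)), -1)) = Mul(-5616, Pow(Add(-821, Add(Add(184, -1245), 1433)), -1)) = Mul(-5616, Pow(Add(-821, Add(-1061, 1433)), -1)) = Mul(-5616, Pow(Add(-821, 372), -1)) = Mul(-5616, Pow(-449, -1)) = Mul(-5616, Rational(-1, 449)) = Rational(5616, 449)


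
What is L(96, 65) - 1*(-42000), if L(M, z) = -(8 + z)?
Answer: 41927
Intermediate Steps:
L(M, z) = -8 - z
L(96, 65) - 1*(-42000) = (-8 - 1*65) - 1*(-42000) = (-8 - 65) + 42000 = -73 + 42000 = 41927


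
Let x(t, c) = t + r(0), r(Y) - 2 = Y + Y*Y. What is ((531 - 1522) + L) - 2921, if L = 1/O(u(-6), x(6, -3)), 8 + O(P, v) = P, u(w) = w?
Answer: -54769/14 ≈ -3912.1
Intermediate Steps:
r(Y) = 2 + Y + Y**2 (r(Y) = 2 + (Y + Y*Y) = 2 + (Y + Y**2) = 2 + Y + Y**2)
x(t, c) = 2 + t (x(t, c) = t + (2 + 0 + 0**2) = t + (2 + 0 + 0) = t + 2 = 2 + t)
O(P, v) = -8 + P
L = -1/14 (L = 1/(-8 - 6) = 1/(-14) = -1/14 ≈ -0.071429)
((531 - 1522) + L) - 2921 = ((531 - 1522) - 1/14) - 2921 = (-991 - 1/14) - 2921 = -13875/14 - 2921 = -54769/14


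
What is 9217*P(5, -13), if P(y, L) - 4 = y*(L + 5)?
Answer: -331812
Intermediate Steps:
P(y, L) = 4 + y*(5 + L) (P(y, L) = 4 + y*(L + 5) = 4 + y*(5 + L))
9217*P(5, -13) = 9217*(4 + 5*5 - 13*5) = 9217*(4 + 25 - 65) = 9217*(-36) = -331812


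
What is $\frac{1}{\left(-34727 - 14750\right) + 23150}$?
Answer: $- \frac{1}{26327} \approx -3.7984 \cdot 10^{-5}$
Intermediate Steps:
$\frac{1}{\left(-34727 - 14750\right) + 23150} = \frac{1}{-49477 + 23150} = \frac{1}{-26327} = - \frac{1}{26327}$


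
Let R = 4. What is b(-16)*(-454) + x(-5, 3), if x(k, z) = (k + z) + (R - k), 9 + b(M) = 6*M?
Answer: 47677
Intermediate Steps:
b(M) = -9 + 6*M
x(k, z) = 4 + z (x(k, z) = (k + z) + (4 - k) = 4 + z)
b(-16)*(-454) + x(-5, 3) = (-9 + 6*(-16))*(-454) + (4 + 3) = (-9 - 96)*(-454) + 7 = -105*(-454) + 7 = 47670 + 7 = 47677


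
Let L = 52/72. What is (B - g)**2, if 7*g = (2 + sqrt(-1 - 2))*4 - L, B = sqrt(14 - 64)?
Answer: (131 - 630*I*sqrt(2) + 72*I*sqrt(3))**2/15876 ≈ -35.902 - 12.645*I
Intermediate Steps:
L = 13/18 (L = 52*(1/72) = 13/18 ≈ 0.72222)
B = 5*I*sqrt(2) (B = sqrt(-50) = 5*I*sqrt(2) ≈ 7.0711*I)
g = 131/126 + 4*I*sqrt(3)/7 (g = ((2 + sqrt(-1 - 2))*4 - 1*13/18)/7 = ((2 + sqrt(-3))*4 - 13/18)/7 = ((2 + I*sqrt(3))*4 - 13/18)/7 = ((8 + 4*I*sqrt(3)) - 13/18)/7 = (131/18 + 4*I*sqrt(3))/7 = 131/126 + 4*I*sqrt(3)/7 ≈ 1.0397 + 0.98974*I)
(B - g)**2 = (5*I*sqrt(2) - (131/126 + 4*I*sqrt(3)/7))**2 = (5*I*sqrt(2) + (-131/126 - 4*I*sqrt(3)/7))**2 = (-131/126 + 5*I*sqrt(2) - 4*I*sqrt(3)/7)**2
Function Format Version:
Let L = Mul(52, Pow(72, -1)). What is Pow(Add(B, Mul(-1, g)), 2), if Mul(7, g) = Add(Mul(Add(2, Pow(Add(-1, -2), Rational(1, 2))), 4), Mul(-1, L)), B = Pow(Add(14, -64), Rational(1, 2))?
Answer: Mul(Rational(1, 15876), Pow(Add(131, Mul(-630, I, Pow(2, Rational(1, 2))), Mul(72, I, Pow(3, Rational(1, 2)))), 2)) ≈ Add(-35.902, Mul(-12.645, I))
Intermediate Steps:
L = Rational(13, 18) (L = Mul(52, Rational(1, 72)) = Rational(13, 18) ≈ 0.72222)
B = Mul(5, I, Pow(2, Rational(1, 2))) (B = Pow(-50, Rational(1, 2)) = Mul(5, I, Pow(2, Rational(1, 2))) ≈ Mul(7.0711, I))
g = Add(Rational(131, 126), Mul(Rational(4, 7), I, Pow(3, Rational(1, 2)))) (g = Mul(Rational(1, 7), Add(Mul(Add(2, Pow(Add(-1, -2), Rational(1, 2))), 4), Mul(-1, Rational(13, 18)))) = Mul(Rational(1, 7), Add(Mul(Add(2, Pow(-3, Rational(1, 2))), 4), Rational(-13, 18))) = Mul(Rational(1, 7), Add(Mul(Add(2, Mul(I, Pow(3, Rational(1, 2)))), 4), Rational(-13, 18))) = Mul(Rational(1, 7), Add(Add(8, Mul(4, I, Pow(3, Rational(1, 2)))), Rational(-13, 18))) = Mul(Rational(1, 7), Add(Rational(131, 18), Mul(4, I, Pow(3, Rational(1, 2))))) = Add(Rational(131, 126), Mul(Rational(4, 7), I, Pow(3, Rational(1, 2)))) ≈ Add(1.0397, Mul(0.98974, I)))
Pow(Add(B, Mul(-1, g)), 2) = Pow(Add(Mul(5, I, Pow(2, Rational(1, 2))), Mul(-1, Add(Rational(131, 126), Mul(Rational(4, 7), I, Pow(3, Rational(1, 2)))))), 2) = Pow(Add(Mul(5, I, Pow(2, Rational(1, 2))), Add(Rational(-131, 126), Mul(Rational(-4, 7), I, Pow(3, Rational(1, 2))))), 2) = Pow(Add(Rational(-131, 126), Mul(5, I, Pow(2, Rational(1, 2))), Mul(Rational(-4, 7), I, Pow(3, Rational(1, 2)))), 2)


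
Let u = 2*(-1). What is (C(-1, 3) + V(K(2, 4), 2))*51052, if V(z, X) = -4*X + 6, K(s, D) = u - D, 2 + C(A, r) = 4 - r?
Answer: -153156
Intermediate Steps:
C(A, r) = 2 - r (C(A, r) = -2 + (4 - r) = 2 - r)
u = -2
K(s, D) = -2 - D
V(z, X) = 6 - 4*X
(C(-1, 3) + V(K(2, 4), 2))*51052 = ((2 - 1*3) + (6 - 4*2))*51052 = ((2 - 3) + (6 - 8))*51052 = (-1 - 2)*51052 = -3*51052 = -153156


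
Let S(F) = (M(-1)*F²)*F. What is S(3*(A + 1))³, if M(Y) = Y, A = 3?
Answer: -5159780352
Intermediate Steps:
S(F) = -F³ (S(F) = (-F²)*F = -F³)
S(3*(A + 1))³ = (-(3*(3 + 1))³)³ = (-(3*4)³)³ = (-1*12³)³ = (-1*1728)³ = (-1728)³ = -5159780352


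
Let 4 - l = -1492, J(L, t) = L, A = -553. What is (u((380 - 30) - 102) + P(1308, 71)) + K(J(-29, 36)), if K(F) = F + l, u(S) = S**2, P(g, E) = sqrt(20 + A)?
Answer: 62971 + I*sqrt(533) ≈ 62971.0 + 23.087*I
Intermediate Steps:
l = 1496 (l = 4 - 1*(-1492) = 4 + 1492 = 1496)
P(g, E) = I*sqrt(533) (P(g, E) = sqrt(20 - 553) = sqrt(-533) = I*sqrt(533))
K(F) = 1496 + F (K(F) = F + 1496 = 1496 + F)
(u((380 - 30) - 102) + P(1308, 71)) + K(J(-29, 36)) = (((380 - 30) - 102)**2 + I*sqrt(533)) + (1496 - 29) = ((350 - 102)**2 + I*sqrt(533)) + 1467 = (248**2 + I*sqrt(533)) + 1467 = (61504 + I*sqrt(533)) + 1467 = 62971 + I*sqrt(533)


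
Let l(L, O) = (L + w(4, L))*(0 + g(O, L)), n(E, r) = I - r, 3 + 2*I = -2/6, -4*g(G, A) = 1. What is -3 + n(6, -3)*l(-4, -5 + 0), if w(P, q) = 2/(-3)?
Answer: -13/9 ≈ -1.4444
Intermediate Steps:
g(G, A) = -¼ (g(G, A) = -¼*1 = -¼)
I = -5/3 (I = -3/2 + (-2/6)/2 = -3/2 + (-2*⅙)/2 = -3/2 + (½)*(-⅓) = -3/2 - ⅙ = -5/3 ≈ -1.6667)
n(E, r) = -5/3 - r
w(P, q) = -⅔ (w(P, q) = 2*(-⅓) = -⅔)
l(L, O) = ⅙ - L/4 (l(L, O) = (L - ⅔)*(0 - ¼) = (-⅔ + L)*(-¼) = ⅙ - L/4)
-3 + n(6, -3)*l(-4, -5 + 0) = -3 + (-5/3 - 1*(-3))*(⅙ - ¼*(-4)) = -3 + (-5/3 + 3)*(⅙ + 1) = -3 + (4/3)*(7/6) = -3 + 14/9 = -13/9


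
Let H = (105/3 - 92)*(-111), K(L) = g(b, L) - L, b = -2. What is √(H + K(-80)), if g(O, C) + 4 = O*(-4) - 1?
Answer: √6410 ≈ 80.063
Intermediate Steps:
g(O, C) = -5 - 4*O (g(O, C) = -4 + (O*(-4) - 1) = -4 + (-4*O - 1) = -4 + (-1 - 4*O) = -5 - 4*O)
K(L) = 3 - L (K(L) = (-5 - 4*(-2)) - L = (-5 + 8) - L = 3 - L)
H = 6327 (H = (105*(⅓) - 92)*(-111) = (35 - 92)*(-111) = -57*(-111) = 6327)
√(H + K(-80)) = √(6327 + (3 - 1*(-80))) = √(6327 + (3 + 80)) = √(6327 + 83) = √6410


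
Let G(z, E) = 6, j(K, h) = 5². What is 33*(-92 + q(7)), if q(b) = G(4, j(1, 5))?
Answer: -2838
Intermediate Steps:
j(K, h) = 25
q(b) = 6
33*(-92 + q(7)) = 33*(-92 + 6) = 33*(-86) = -2838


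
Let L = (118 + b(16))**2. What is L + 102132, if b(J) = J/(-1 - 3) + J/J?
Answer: 115357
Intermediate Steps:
b(J) = 1 - J/4 (b(J) = J/(-4) + 1 = J*(-1/4) + 1 = -J/4 + 1 = 1 - J/4)
L = 13225 (L = (118 + (1 - 1/4*16))**2 = (118 + (1 - 4))**2 = (118 - 3)**2 = 115**2 = 13225)
L + 102132 = 13225 + 102132 = 115357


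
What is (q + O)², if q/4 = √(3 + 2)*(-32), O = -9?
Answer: 82001 + 2304*√5 ≈ 87153.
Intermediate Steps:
q = -128*√5 (q = 4*(√(3 + 2)*(-32)) = 4*(√5*(-32)) = 4*(-32*√5) = -128*√5 ≈ -286.22)
(q + O)² = (-128*√5 - 9)² = (-9 - 128*√5)²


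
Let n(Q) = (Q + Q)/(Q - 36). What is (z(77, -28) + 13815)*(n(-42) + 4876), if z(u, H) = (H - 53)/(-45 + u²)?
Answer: 2576891201679/38246 ≈ 6.7377e+7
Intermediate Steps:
z(u, H) = (-53 + H)/(-45 + u²)
n(Q) = 2*Q/(-36 + Q) (n(Q) = (2*Q)/(-36 + Q) = 2*Q/(-36 + Q))
(z(77, -28) + 13815)*(n(-42) + 4876) = ((-53 - 28)/(-45 + 77²) + 13815)*(2*(-42)/(-36 - 42) + 4876) = (-81/(-45 + 5929) + 13815)*(2*(-42)/(-78) + 4876) = (-81/5884 + 13815)*(2*(-42)*(-1/78) + 4876) = ((1/5884)*(-81) + 13815)*(14/13 + 4876) = (-81/5884 + 13815)*(63402/13) = (81287379/5884)*(63402/13) = 2576891201679/38246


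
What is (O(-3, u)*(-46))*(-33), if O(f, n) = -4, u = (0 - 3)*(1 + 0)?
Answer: -6072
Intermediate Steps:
u = -3 (u = -3*1 = -3)
(O(-3, u)*(-46))*(-33) = -4*(-46)*(-33) = 184*(-33) = -6072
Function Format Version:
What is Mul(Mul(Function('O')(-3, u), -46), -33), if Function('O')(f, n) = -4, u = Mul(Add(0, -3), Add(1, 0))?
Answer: -6072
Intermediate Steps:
u = -3 (u = Mul(-3, 1) = -3)
Mul(Mul(Function('O')(-3, u), -46), -33) = Mul(Mul(-4, -46), -33) = Mul(184, -33) = -6072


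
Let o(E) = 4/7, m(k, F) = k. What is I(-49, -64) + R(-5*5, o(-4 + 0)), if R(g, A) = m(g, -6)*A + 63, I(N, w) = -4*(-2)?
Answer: 397/7 ≈ 56.714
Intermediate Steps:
I(N, w) = 8
o(E) = 4/7 (o(E) = 4*(⅐) = 4/7)
R(g, A) = 63 + A*g (R(g, A) = g*A + 63 = A*g + 63 = 63 + A*g)
I(-49, -64) + R(-5*5, o(-4 + 0)) = 8 + (63 + 4*(-5*5)/7) = 8 + (63 + (4/7)*(-25)) = 8 + (63 - 100/7) = 8 + 341/7 = 397/7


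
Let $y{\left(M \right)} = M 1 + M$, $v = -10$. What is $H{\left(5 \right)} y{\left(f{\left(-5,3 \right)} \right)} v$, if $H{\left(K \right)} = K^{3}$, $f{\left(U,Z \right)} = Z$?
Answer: $-7500$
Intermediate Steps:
$y{\left(M \right)} = 2 M$ ($y{\left(M \right)} = M + M = 2 M$)
$H{\left(5 \right)} y{\left(f{\left(-5,3 \right)} \right)} v = 5^{3} \cdot 2 \cdot 3 \left(-10\right) = 125 \cdot 6 \left(-10\right) = 750 \left(-10\right) = -7500$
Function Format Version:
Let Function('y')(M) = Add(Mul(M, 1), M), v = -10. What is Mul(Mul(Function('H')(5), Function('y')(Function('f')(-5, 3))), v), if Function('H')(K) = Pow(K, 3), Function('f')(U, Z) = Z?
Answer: -7500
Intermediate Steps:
Function('y')(M) = Mul(2, M) (Function('y')(M) = Add(M, M) = Mul(2, M))
Mul(Mul(Function('H')(5), Function('y')(Function('f')(-5, 3))), v) = Mul(Mul(Pow(5, 3), Mul(2, 3)), -10) = Mul(Mul(125, 6), -10) = Mul(750, -10) = -7500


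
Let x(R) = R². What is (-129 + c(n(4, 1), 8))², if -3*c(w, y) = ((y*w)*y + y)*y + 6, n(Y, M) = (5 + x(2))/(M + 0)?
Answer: 25654225/9 ≈ 2.8505e+6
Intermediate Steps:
n(Y, M) = 9/M (n(Y, M) = (5 + 2²)/(M + 0) = (5 + 4)/M = 9/M)
c(w, y) = -2 - y*(y + w*y²)/3 (c(w, y) = -(((y*w)*y + y)*y + 6)/3 = -(((w*y)*y + y)*y + 6)/3 = -((w*y² + y)*y + 6)/3 = -((y + w*y²)*y + 6)/3 = -(y*(y + w*y²) + 6)/3 = -(6 + y*(y + w*y²))/3 = -2 - y*(y + w*y²)/3)
(-129 + c(n(4, 1), 8))² = (-129 + (-2 - ⅓*8² - ⅓*9/1*8³))² = (-129 + (-2 - ⅓*64 - ⅓*9*1*512))² = (-129 + (-2 - 64/3 - ⅓*9*512))² = (-129 + (-2 - 64/3 - 1536))² = (-129 - 4678/3)² = (-5065/3)² = 25654225/9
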